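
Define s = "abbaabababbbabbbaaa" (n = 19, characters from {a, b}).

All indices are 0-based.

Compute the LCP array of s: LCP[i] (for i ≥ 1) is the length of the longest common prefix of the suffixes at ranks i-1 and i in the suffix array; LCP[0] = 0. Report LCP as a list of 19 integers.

rank | idx | suffix
   0 |  18 | a
   1 |  17 | aa
   2 |  16 | aaa
   3 |   3 | aabababbbabbbaaa
   4 |   4 | abababbbabbbaaa
   5 |   6 | ababbbabbbaaa
   6 |   0 | abbaabababbbabbbaaa
   7 |  12 | abbbaaa
   8 |   8 | abbbabbbaaa
   9 |  15 | baaa
  10 |   2 | baabababbbabbbaaa
  11 |   5 | bababbbabbbaaa
  12 |  11 | babbbaaa
  13 |   7 | babbbabbbaaa
  14 |  14 | bbaaa
  15 |   1 | bbaabababbbabbbaaa
  16 |  10 | bbabbbaaa
  17 |  13 | bbbaaa
  18 |   9 | bbbabbbaaa

SA = [18, 17, 16, 3, 4, 6, 0, 12, 8, 15, 2, 5, 11, 7, 14, 1, 10, 13, 9]
[i] adj suffixes → lcp
  [1] 18/17 → 1 ('a')
  [2] 17/16 → 2 ('aa')
  [3] 16/3 → 2 ('aa')
  [4] 3/4 → 1 ('a')
  [5] 4/6 → 4 ('abab')
  [6] 6/0 → 2 ('ab')
  [7] 0/12 → 3 ('abb')
  [8] 12/8 → 5 ('abbba')
  [9] 8/15 → 0 ('')
  [10] 15/2 → 3 ('baa')
  [11] 2/5 → 2 ('ba')
  [12] 5/11 → 3 ('bab')
  [13] 11/7 → 6 ('babbba')
  [14] 7/14 → 1 ('b')
  [15] 14/1 → 4 ('bbaa')
  [16] 1/10 → 3 ('bba')
  [17] 10/13 → 2 ('bb')
  [18] 13/9 → 4 ('bbba')

[0, 1, 2, 2, 1, 4, 2, 3, 5, 0, 3, 2, 3, 6, 1, 4, 3, 2, 4]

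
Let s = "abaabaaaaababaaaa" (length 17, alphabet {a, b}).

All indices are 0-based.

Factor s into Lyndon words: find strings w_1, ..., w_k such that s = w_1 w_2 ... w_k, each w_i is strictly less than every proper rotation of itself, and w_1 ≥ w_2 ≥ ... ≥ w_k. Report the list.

emit factor 1: 'ab' (i=0, period=2)
emit factor 2: 'aab' (i=2, period=3)
emit factor 3: 'aaaaabab' (i=5, period=8)
emit factor 4: 'a' (i=13, period=1)
emit factor 5: 'a' (i=14, period=1)
emit factor 6: 'a' (i=15, period=1)
emit factor 7: 'a' (i=16, period=1)

["ab", "aab", "aaaaabab", "a", "a", "a", "a"]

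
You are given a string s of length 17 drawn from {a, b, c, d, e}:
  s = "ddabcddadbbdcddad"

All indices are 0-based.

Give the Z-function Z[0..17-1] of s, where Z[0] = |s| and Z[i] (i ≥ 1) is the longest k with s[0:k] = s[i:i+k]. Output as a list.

Z[0]=17
i=1: outside box; Z[1]=1 extend→box=[1,2)
i=2: outside box; Z[2]=0
i=3: outside box; Z[3]=0
i=4: outside box; Z[4]=0
i=5: outside box; Z[5]=3 extend→box=[5,8)
i=6: min(r-i=2, Z[1]=1)=1; Z[6]=1
i=7: min(r-i=1, Z[2]=0)=0; Z[7]=0
i=8: outside box; Z[8]=1 extend→box=[8,9)
i=9: outside box; Z[9]=0
i=10: outside box; Z[10]=0
i=11: outside box; Z[11]=1 extend→box=[11,12)
i=12: outside box; Z[12]=0
i=13: outside box; Z[13]=3 extend→box=[13,16)
i=14: min(r-i=2, Z[1]=1)=1; Z[14]=1
i=15: min(r-i=1, Z[2]=0)=0; Z[15]=0
i=16: outside box; Z[16]=1 extend→box=[16,17)

[17, 1, 0, 0, 0, 3, 1, 0, 1, 0, 0, 1, 0, 3, 1, 0, 1]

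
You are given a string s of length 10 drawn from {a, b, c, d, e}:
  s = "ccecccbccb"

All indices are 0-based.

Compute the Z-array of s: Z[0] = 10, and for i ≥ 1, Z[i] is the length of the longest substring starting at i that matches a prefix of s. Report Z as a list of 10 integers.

Z[0]=10
i=1: fresh scan; Z[1]=1 extend→box=[1,2)
i=2: fresh scan; Z[2]=0
i=3: fresh scan; Z[3]=2 extend→box=[3,5)
i=4: min(r-i=1, Z[1]=1)=1; Z[4]=2 extend→box=[4,6)
i=5: min(r-i=1, Z[1]=1)=1; Z[5]=1
i=6: fresh scan; Z[6]=0
i=7: fresh scan; Z[7]=2 extend→box=[7,9)
i=8: min(r-i=1, Z[1]=1)=1; Z[8]=1
i=9: fresh scan; Z[9]=0

[10, 1, 0, 2, 2, 1, 0, 2, 1, 0]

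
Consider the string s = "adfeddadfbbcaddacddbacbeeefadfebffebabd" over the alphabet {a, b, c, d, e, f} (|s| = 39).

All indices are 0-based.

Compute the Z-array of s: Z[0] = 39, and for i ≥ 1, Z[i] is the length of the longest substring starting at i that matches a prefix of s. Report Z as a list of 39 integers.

[39, 0, 0, 0, 0, 0, 3, 0, 0, 0, 0, 0, 2, 0, 0, 1, 0, 0, 0, 0, 1, 0, 0, 0, 0, 0, 0, 4, 0, 0, 0, 0, 0, 0, 0, 0, 1, 0, 0]

Z[0]=39
i=1: outside box; Z[1]=0
i=2: outside box; Z[2]=0
i=3: outside box; Z[3]=0
i=4: outside box; Z[4]=0
i=5: outside box; Z[5]=0
i=6: outside box; Z[6]=3 extend→box=[6,9)
i=7: min(r-i=2, Z[1]=0)=0; Z[7]=0
i=8: min(r-i=1, Z[2]=0)=0; Z[8]=0
i=9: outside box; Z[9]=0
i=10: outside box; Z[10]=0
i=11: outside box; Z[11]=0
i=12: outside box; Z[12]=2 extend→box=[12,14)
i=13: min(r-i=1, Z[1]=0)=0; Z[13]=0
i=14: outside box; Z[14]=0
i=15: outside box; Z[15]=1 extend→box=[15,16)
i=16: outside box; Z[16]=0
i=17: outside box; Z[17]=0
i=18: outside box; Z[18]=0
i=19: outside box; Z[19]=0
i=20: outside box; Z[20]=1 extend→box=[20,21)
i=21: outside box; Z[21]=0
i=22: outside box; Z[22]=0
i=23: outside box; Z[23]=0
i=24: outside box; Z[24]=0
i=25: outside box; Z[25]=0
i=26: outside box; Z[26]=0
i=27: outside box; Z[27]=4 extend→box=[27,31)
i=28: min(r-i=3, Z[1]=0)=0; Z[28]=0
i=29: min(r-i=2, Z[2]=0)=0; Z[29]=0
i=30: min(r-i=1, Z[3]=0)=0; Z[30]=0
i=31: outside box; Z[31]=0
i=32: outside box; Z[32]=0
i=33: outside box; Z[33]=0
i=34: outside box; Z[34]=0
i=35: outside box; Z[35]=0
i=36: outside box; Z[36]=1 extend→box=[36,37)
i=37: outside box; Z[37]=0
i=38: outside box; Z[38]=0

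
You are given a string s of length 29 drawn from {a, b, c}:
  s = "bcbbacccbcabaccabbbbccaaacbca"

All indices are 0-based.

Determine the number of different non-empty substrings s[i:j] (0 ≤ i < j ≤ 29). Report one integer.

rank→(start, suffix):
  0 → (28, 'a')
  1 → (22, 'aaacbca')
  2 → (23, 'aacbca')
  3 → (10, 'abaccabbbbccaaacbca')
  4 → (15, 'abbbbccaaacbca')
  5 → (24, 'acbca')
  6 → (12, 'accabbbbccaaacbca')
  7 → (4, 'acccbcabaccabbbbccaaacbca')
  8 → (11, 'baccabbbbccaaacbca')
  9 → (3, 'bacccbcabaccabbbbccaaacbca')
  10 → (2, 'bbacccbcabaccabbbbccaaacbca')
  11 → (16, 'bbbbccaaacbca')
  12 → (17, 'bbbccaaacbca')
  13 → (18, 'bbccaaacbca')
  14 → (26, 'bca')
  15 → (8, 'bcabaccabbbbccaaacbca')
  16 → (0, 'bcbbacccbcabaccabbbbccaaacbca')
  17 → (19, 'bccaaacbca')
  18 → (27, 'ca')
  19 → (21, 'caaacbca')
  20 → (9, 'cabaccabbbbccaaacbca')
  21 → (14, 'cabbbbccaaacbca')
  22 → (1, 'cbbacccbcabaccabbbbccaaacbca')
  23 → (25, 'cbca')
  24 → (7, 'cbcabaccabbbbccaaacbca')
  25 → (20, 'ccaaacbca')
  26 → (13, 'ccabbbbccaaacbca')
  27 → (6, 'ccbcabaccabbbbccaaacbca')
  28 → (5, 'cccbcabaccabbbbccaaacbca')

SA = [28, 22, 23, 10, 15, 24, 12, 4, 11, 3, 2, 16, 17, 18, 26, 8, 0, 19, 27, 21, 9, 14, 1, 25, 7, 20, 13, 6, 5]
rank  pair      lcp
   1  s[28:],s[22:]  1  'a'
   2  s[22:],s[23:]  2  'aa'
   3  s[23:],s[10:]  1  'a'
   4  s[10:],s[15:]  2  'ab'
   5  s[15:],s[24:]  1  'a'
   6  s[24:],s[12:]  2  'ac'
   7  s[12:],s[4:]  3  'acc'
   8  s[4:],s[11:]  0  ''
   9  s[11:],s[3:]  4  'bacc'
  10  s[3:],s[2:]  1  'b'
  11  s[2:],s[16:]  2  'bb'
  12  s[16:],s[17:]  3  'bbb'
  13  s[17:],s[18:]  2  'bb'
  14  s[18:],s[26:]  1  'b'
  15  s[26:],s[8:]  3  'bca'
  16  s[8:],s[0:]  2  'bc'
  17  s[0:],s[19:]  2  'bc'
  18  s[19:],s[27:]  0  ''
  19  s[27:],s[21:]  2  'ca'
  20  s[21:],s[9:]  2  'ca'
  21  s[9:],s[14:]  3  'cab'
  22  s[14:],s[1:]  1  'c'
  23  s[1:],s[25:]  2  'cb'
  24  s[25:],s[7:]  4  'cbca'
  25  s[7:],s[20:]  1  'c'
  26  s[20:],s[13:]  3  'cca'
  27  s[13:],s[6:]  2  'cc'
  28  s[6:],s[5:]  2  'cc'

n(n+1)/2 = 29·30/2 = 435
Σ LCP = 0 + 1 + 2 + 1 + 2 + 1 + 2 + 3 + 0 + 4 + 1 + 2 + 3 + 2 + 1 + 3 + 2 + 2 + 0 + 2 + 2 + 3 + 1 + 2 + 4 + 1 + 3 + 2 + 2 = 54
distinct = 435 − 54 = 381

381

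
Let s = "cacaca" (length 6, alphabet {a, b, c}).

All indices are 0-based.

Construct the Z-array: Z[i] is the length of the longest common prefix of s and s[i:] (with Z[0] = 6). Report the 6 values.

Z[0]=6
i=1: i≥r, start 0; Z[1]=0
i=2: i≥r, start 0; Z[2]=4 scan→box=[2,6)
i=3: min(r-i=3, Z[1]=0)=0; Z[3]=0
i=4: min(r-i=2, Z[2]=4)=2; Z[4]=2
i=5: min(r-i=1, Z[3]=0)=0; Z[5]=0

[6, 0, 4, 0, 2, 0]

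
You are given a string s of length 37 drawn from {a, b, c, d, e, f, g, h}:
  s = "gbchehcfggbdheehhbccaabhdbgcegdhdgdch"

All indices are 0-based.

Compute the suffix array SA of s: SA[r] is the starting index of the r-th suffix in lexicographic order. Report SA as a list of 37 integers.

[20, 21, 17, 1, 10, 25, 22, 19, 18, 27, 6, 35, 2, 24, 34, 32, 30, 11, 13, 28, 4, 14, 7, 0, 9, 26, 33, 29, 8, 36, 16, 5, 23, 31, 12, 3, 15]

sorted suffixes:
  #0 SA[0]=20  'aabhdbgcegdhdgdch'
  #1 SA[1]=21  'abhdbgcegdhdgdch'
  #2 SA[2]=17  'bccaabhdbgcegdhdgdch'
  #3 SA[3]=1  'bchehcfggbdheehhbccaabhdbgcegdhdgdch'
  #4 SA[4]=10  'bdheehhbccaabhdbgcegdhdgdch'
  #5 SA[5]=25  'bgcegdhdgdch'
  #6 SA[6]=22  'bhdbgcegdhdgdch'
  #7 SA[7]=19  'caabhdbgcegdhdgdch'
  #8 SA[8]=18  'ccaabhdbgcegdhdgdch'
  #9 SA[9]=27  'cegdhdgdch'
  #10 SA[10]=6  'cfggbdheehhbccaabhdbgcegdhdgdch'
  #11 SA[11]=35  'ch'
  #12 SA[12]=2  'chehcfggbdheehhbccaabhdbgcegdhdgdch'
  #13 SA[13]=24  'dbgcegdhdgdch'
  #14 SA[14]=34  'dch'
  #15 SA[15]=32  'dgdch'
  #16 SA[16]=30  'dhdgdch'
  #17 SA[17]=11  'dheehhbccaabhdbgcegdhdgdch'
  #18 SA[18]=13  'eehhbccaabhdbgcegdhdgdch'
  #19 SA[19]=28  'egdhdgdch'
  #20 SA[20]=4  'ehcfggbdheehhbccaabhdbgcegdhdgdch'
  #21 SA[21]=14  'ehhbccaabhdbgcegdhdgdch'
  #22 SA[22]=7  'fggbdheehhbccaabhdbgcegdhdgdch'
  #23 SA[23]=0  'gbchehcfggbdheehhbccaabhdbgcegdhdgdch'
  #24 SA[24]=9  'gbdheehhbccaabhdbgcegdhdgdch'
  #25 SA[25]=26  'gcegdhdgdch'
  #26 SA[26]=33  'gdch'
  #27 SA[27]=29  'gdhdgdch'
  #28 SA[28]=8  'ggbdheehhbccaabhdbgcegdhdgdch'
  #29 SA[29]=36  'h'
  #30 SA[30]=16  'hbccaabhdbgcegdhdgdch'
  #31 SA[31]=5  'hcfggbdheehhbccaabhdbgcegdhdgdch'
  #32 SA[32]=23  'hdbgcegdhdgdch'
  #33 SA[33]=31  'hdgdch'
  #34 SA[34]=12  'heehhbccaabhdbgcegdhdgdch'
  #35 SA[35]=3  'hehcfggbdheehhbccaabhdbgcegdhdgdch'
  #36 SA[36]=15  'hhbccaabhdbgcegdhdgdch'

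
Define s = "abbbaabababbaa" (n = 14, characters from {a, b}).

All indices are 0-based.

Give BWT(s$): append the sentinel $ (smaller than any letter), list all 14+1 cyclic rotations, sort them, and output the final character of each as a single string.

rank  rotation         last
    0  $abbbaabababbaa  a
    1  a$abbbaabababba  a
    2  aa$abbbaabababb  b
    3  aabababbaa$abbb  b
    4  abababbaa$abbba  a
    5  ababbaa$abbbaab  b
    6  abbaa$abbbaabab  b
    7  abbbaabababbaa$  $
    8  baa$abbbaababab  b
    9  baabababbaa$abb  b
   10  bababbaa$abbbaa  a
   11  babbaa$abbbaaba  a
   12  bbaa$abbbaababa  a
   13  bbaabababbaa$ab  b
   14  bbbaabababbaa$a  a

aabbabb$bbaaaba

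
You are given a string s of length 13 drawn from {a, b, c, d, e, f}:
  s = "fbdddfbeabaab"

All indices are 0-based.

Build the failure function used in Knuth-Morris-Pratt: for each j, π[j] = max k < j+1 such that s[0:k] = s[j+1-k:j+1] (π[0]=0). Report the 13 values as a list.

π[0] = 0
j=1 s[j]='b': π[1]=0 (border '')
j=2 s[j]='d': π[2]=0 (border '')
j=3 s[j]='d': π[3]=0 (border '')
j=4 s[j]='d': π[4]=0 (border '')
j=5 s[j]='f': π[5]=1 (border 'f')
j=6 s[j]='b': π[6]=2 (border 'fb')
j=7 s[j]='e': k: 2→0; π[7]=0 (border '')
j=8 s[j]='a': π[8]=0 (border '')
j=9 s[j]='b': π[9]=0 (border '')
j=10 s[j]='a': π[10]=0 (border '')
j=11 s[j]='a': π[11]=0 (border '')
j=12 s[j]='b': π[12]=0 (border '')

[0, 0, 0, 0, 0, 1, 2, 0, 0, 0, 0, 0, 0]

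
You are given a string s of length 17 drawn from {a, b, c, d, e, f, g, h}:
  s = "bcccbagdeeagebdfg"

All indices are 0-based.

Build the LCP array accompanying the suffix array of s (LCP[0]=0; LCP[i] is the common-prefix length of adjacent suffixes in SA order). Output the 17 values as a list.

[0, 2, 0, 1, 1, 0, 1, 2, 0, 1, 0, 1, 1, 0, 0, 1, 1]

sorted suffixes:
  #0 SA[0]=5  'agdeeagebdfg'
  #1 SA[1]=10  'agebdfg'
  #2 SA[2]=4  'bagdeeagebdfg'
  #3 SA[3]=0  'bcccbagdeeagebdfg'
  #4 SA[4]=13  'bdfg'
  #5 SA[5]=3  'cbagdeeagebdfg'
  #6 SA[6]=2  'ccbagdeeagebdfg'
  #7 SA[7]=1  'cccbagdeeagebdfg'
  #8 SA[8]=7  'deeagebdfg'
  #9 SA[9]=14  'dfg'
  #10 SA[10]=9  'eagebdfg'
  #11 SA[11]=12  'ebdfg'
  #12 SA[12]=8  'eeagebdfg'
  #13 SA[13]=15  'fg'
  #14 SA[14]=16  'g'
  #15 SA[15]=6  'gdeeagebdfg'
  #16 SA[16]=11  'gebdfg'

SA = [5, 10, 4, 0, 13, 3, 2, 1, 7, 14, 9, 12, 8, 15, 16, 6, 11]
[i] adj suffixes → lcp
  [1] 5/10 → 2 ('ag')
  [2] 10/4 → 0 ('')
  [3] 4/0 → 1 ('b')
  [4] 0/13 → 1 ('b')
  [5] 13/3 → 0 ('')
  [6] 3/2 → 1 ('c')
  [7] 2/1 → 2 ('cc')
  [8] 1/7 → 0 ('')
  [9] 7/14 → 1 ('d')
  [10] 14/9 → 0 ('')
  [11] 9/12 → 1 ('e')
  [12] 12/8 → 1 ('e')
  [13] 8/15 → 0 ('')
  [14] 15/16 → 0 ('')
  [15] 16/6 → 1 ('g')
  [16] 6/11 → 1 ('g')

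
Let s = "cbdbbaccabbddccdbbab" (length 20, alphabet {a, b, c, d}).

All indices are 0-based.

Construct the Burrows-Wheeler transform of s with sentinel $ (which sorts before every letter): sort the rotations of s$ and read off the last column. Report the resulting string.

rank  rotation               last
    0  $cbdbbaccabbddccdbbab  b
    1  ab$cbdbbaccabbddccdbb  b
    2  abbddccdbbab$cbdbbacc  c
    3  accabbddccdbbab$cbdbb  b
    4  b$cbdbbaccabbddccdbba  a
    5  bab$cbdbbaccabbddccdb  b
    6  baccabbddccdbbab$cbdb  b
    7  bbab$cbdbbaccabbddccd  d
    8  bbaccabbddccdbbab$cbd  d
    9  bbddccdbbab$cbdbbacca  a
   10  bdbbaccabbddccdbbab$c  c
   11  bddccdbbab$cbdbbaccab  b
   12  cabbddccdbbab$cbdbbac  c
   13  cbdbbaccabbddccdbbab$  $
   14  ccabbddccdbbab$cbdbba  a
   15  ccdbbab$cbdbbaccabbdd  d
   16  cdbbab$cbdbbaccabbddc  c
   17  dbbab$cbdbbaccabbddcc  c
   18  dbbaccabbddccdbbab$cb  b
   19  dccdbbab$cbdbbaccabbd  d
   20  ddccdbbab$cbdbbaccabb  b

bbcbabbddacbc$adccbdb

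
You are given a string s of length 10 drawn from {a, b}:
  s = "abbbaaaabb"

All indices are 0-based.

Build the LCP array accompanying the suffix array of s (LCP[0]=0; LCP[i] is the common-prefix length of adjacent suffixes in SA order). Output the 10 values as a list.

rank | idx | suffix
   0 |   4 | aaaabb
   1 |   5 | aaabb
   2 |   6 | aabb
   3 |   7 | abb
   4 |   0 | abbbaaaabb
   5 |   9 | b
   6 |   3 | baaaabb
   7 |   8 | bb
   8 |   2 | bbaaaabb
   9 |   1 | bbbaaaabb

SA = [4, 5, 6, 7, 0, 9, 3, 8, 2, 1]
i: (SA[i-1],SA[i]) lcp shared
  1: (4,5) 3 'aaa'
  2: (5,6) 2 'aa'
  3: (6,7) 1 'a'
  4: (7,0) 3 'abb'
  5: (0,9) 0 ''
  6: (9,3) 1 'b'
  7: (3,8) 1 'b'
  8: (8,2) 2 'bb'
  9: (2,1) 2 'bb'

[0, 3, 2, 1, 3, 0, 1, 1, 2, 2]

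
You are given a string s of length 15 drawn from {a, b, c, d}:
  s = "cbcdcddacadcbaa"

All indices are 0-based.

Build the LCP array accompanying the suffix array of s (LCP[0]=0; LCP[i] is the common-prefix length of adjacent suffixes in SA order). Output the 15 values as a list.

rank→(start, suffix):
  0 → (14, 'a')
  1 → (13, 'aa')
  2 → (7, 'acadcbaa')
  3 → (9, 'adcbaa')
  4 → (12, 'baa')
  5 → (1, 'bcdcddacadcbaa')
  6 → (8, 'cadcbaa')
  7 → (11, 'cbaa')
  8 → (0, 'cbcdcddacadcbaa')
  9 → (2, 'cdcddacadcbaa')
  10 → (4, 'cddacadcbaa')
  11 → (6, 'dacadcbaa')
  12 → (10, 'dcbaa')
  13 → (3, 'dcddacadcbaa')
  14 → (5, 'ddacadcbaa')

SA = [14, 13, 7, 9, 12, 1, 8, 11, 0, 2, 4, 6, 10, 3, 5]
[i] adj suffixes → lcp
  [1] 14/13 → 1 ('a')
  [2] 13/7 → 1 ('a')
  [3] 7/9 → 1 ('a')
  [4] 9/12 → 0 ('')
  [5] 12/1 → 1 ('b')
  [6] 1/8 → 0 ('')
  [7] 8/11 → 1 ('c')
  [8] 11/0 → 2 ('cb')
  [9] 0/2 → 1 ('c')
  [10] 2/4 → 2 ('cd')
  [11] 4/6 → 0 ('')
  [12] 6/10 → 1 ('d')
  [13] 10/3 → 2 ('dc')
  [14] 3/5 → 1 ('d')

[0, 1, 1, 1, 0, 1, 0, 1, 2, 1, 2, 0, 1, 2, 1]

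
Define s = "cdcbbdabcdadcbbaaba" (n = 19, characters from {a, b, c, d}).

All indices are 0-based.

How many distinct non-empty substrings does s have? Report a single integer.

165

sorted suffixes:
  #0 SA[0]=18  'a'
  #1 SA[1]=15  'aaba'
  #2 SA[2]=16  'aba'
  #3 SA[3]=6  'abcdadcbbaaba'
  #4 SA[4]=10  'adcbbaaba'
  #5 SA[5]=17  'ba'
  #6 SA[6]=14  'baaba'
  #7 SA[7]=13  'bbaaba'
  #8 SA[8]=3  'bbdabcdadcbbaaba'
  #9 SA[9]=7  'bcdadcbbaaba'
  #10 SA[10]=4  'bdabcdadcbbaaba'
  #11 SA[11]=12  'cbbaaba'
  #12 SA[12]=2  'cbbdabcdadcbbaaba'
  #13 SA[13]=8  'cdadcbbaaba'
  #14 SA[14]=0  'cdcbbdabcdadcbbaaba'
  #15 SA[15]=5  'dabcdadcbbaaba'
  #16 SA[16]=9  'dadcbbaaba'
  #17 SA[17]=11  'dcbbaaba'
  #18 SA[18]=1  'dcbbdabcdadcbbaaba'

SA = [18, 15, 16, 6, 10, 17, 14, 13, 3, 7, 4, 12, 2, 8, 0, 5, 9, 11, 1]
i: (SA[i-1],SA[i]) lcp shared
  1: (18,15) 1 'a'
  2: (15,16) 1 'a'
  3: (16,6) 2 'ab'
  4: (6,10) 1 'a'
  5: (10,17) 0 ''
  6: (17,14) 2 'ba'
  7: (14,13) 1 'b'
  8: (13,3) 2 'bb'
  9: (3,7) 1 'b'
  10: (7,4) 1 'b'
  11: (4,12) 0 ''
  12: (12,2) 3 'cbb'
  13: (2,8) 1 'c'
  14: (8,0) 2 'cd'
  15: (0,5) 0 ''
  16: (5,9) 2 'da'
  17: (9,11) 1 'd'
  18: (11,1) 4 'dcbb'

n(n+1)/2 = 19·20/2 = 190
Σ LCP = 0 + 1 + 1 + 2 + 1 + 0 + 2 + 1 + 2 + 1 + 1 + 0 + 3 + 1 + 2 + 0 + 2 + 1 + 4 = 25
distinct = 190 − 25 = 165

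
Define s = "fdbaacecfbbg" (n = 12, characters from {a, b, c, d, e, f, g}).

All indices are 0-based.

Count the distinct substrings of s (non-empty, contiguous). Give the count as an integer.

73

sorted suffixes:
  #0 SA[0]=3  'aacecfbbg'
  #1 SA[1]=4  'acecfbbg'
  #2 SA[2]=2  'baacecfbbg'
  #3 SA[3]=9  'bbg'
  #4 SA[4]=10  'bg'
  #5 SA[5]=5  'cecfbbg'
  #6 SA[6]=7  'cfbbg'
  #7 SA[7]=1  'dbaacecfbbg'
  #8 SA[8]=6  'ecfbbg'
  #9 SA[9]=8  'fbbg'
  #10 SA[10]=0  'fdbaacecfbbg'
  #11 SA[11]=11  'g'

SA = [3, 4, 2, 9, 10, 5, 7, 1, 6, 8, 0, 11]
[i] adj suffixes → lcp
  [1] 3/4 → 1 ('a')
  [2] 4/2 → 0 ('')
  [3] 2/9 → 1 ('b')
  [4] 9/10 → 1 ('b')
  [5] 10/5 → 0 ('')
  [6] 5/7 → 1 ('c')
  [7] 7/1 → 0 ('')
  [8] 1/6 → 0 ('')
  [9] 6/8 → 0 ('')
  [10] 8/0 → 1 ('f')
  [11] 0/11 → 0 ('')

n(n+1)/2 = 12·13/2 = 78
Σ LCP = 0 + 1 + 0 + 1 + 1 + 0 + 1 + 0 + 0 + 0 + 1 + 0 = 5
distinct = 78 − 5 = 73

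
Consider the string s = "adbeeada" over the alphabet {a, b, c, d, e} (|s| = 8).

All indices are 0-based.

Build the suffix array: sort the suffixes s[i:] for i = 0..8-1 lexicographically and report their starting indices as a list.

rank→(start, suffix):
  0 → (7, 'a')
  1 → (5, 'ada')
  2 → (0, 'adbeeada')
  3 → (2, 'beeada')
  4 → (6, 'da')
  5 → (1, 'dbeeada')
  6 → (4, 'eada')
  7 → (3, 'eeada')

[7, 5, 0, 2, 6, 1, 4, 3]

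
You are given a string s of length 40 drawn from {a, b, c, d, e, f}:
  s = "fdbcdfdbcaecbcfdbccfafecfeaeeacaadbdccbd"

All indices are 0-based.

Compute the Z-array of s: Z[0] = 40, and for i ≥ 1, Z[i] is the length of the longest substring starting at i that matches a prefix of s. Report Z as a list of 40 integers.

Z[0]=40
i=1: fresh scan; Z[1]=0
i=2: fresh scan; Z[2]=0
i=3: fresh scan; Z[3]=0
i=4: fresh scan; Z[4]=0
i=5: fresh scan; Z[5]=4 extend→box=[5,9)
i=6: min(r-i=3, Z[1]=0)=0; Z[6]=0
i=7: min(r-i=2, Z[2]=0)=0; Z[7]=0
i=8: min(r-i=1, Z[3]=0)=0; Z[8]=0
i=9: fresh scan; Z[9]=0
i=10: fresh scan; Z[10]=0
i=11: fresh scan; Z[11]=0
i=12: fresh scan; Z[12]=0
i=13: fresh scan; Z[13]=0
i=14: fresh scan; Z[14]=4 extend→box=[14,18)
i=15: min(r-i=3, Z[1]=0)=0; Z[15]=0
i=16: min(r-i=2, Z[2]=0)=0; Z[16]=0
i=17: min(r-i=1, Z[3]=0)=0; Z[17]=0
i=18: fresh scan; Z[18]=0
i=19: fresh scan; Z[19]=1 extend→box=[19,20)
i=20: fresh scan; Z[20]=0
i=21: fresh scan; Z[21]=1 extend→box=[21,22)
i=22: fresh scan; Z[22]=0
i=23: fresh scan; Z[23]=0
i=24: fresh scan; Z[24]=1 extend→box=[24,25)
i=25: fresh scan; Z[25]=0
i=26: fresh scan; Z[26]=0
i=27: fresh scan; Z[27]=0
i=28: fresh scan; Z[28]=0
i=29: fresh scan; Z[29]=0
i=30: fresh scan; Z[30]=0
i=31: fresh scan; Z[31]=0
i=32: fresh scan; Z[32]=0
i=33: fresh scan; Z[33]=0
i=34: fresh scan; Z[34]=0
i=35: fresh scan; Z[35]=0
i=36: fresh scan; Z[36]=0
i=37: fresh scan; Z[37]=0
i=38: fresh scan; Z[38]=0
i=39: fresh scan; Z[39]=0

[40, 0, 0, 0, 0, 4, 0, 0, 0, 0, 0, 0, 0, 0, 4, 0, 0, 0, 0, 1, 0, 1, 0, 0, 1, 0, 0, 0, 0, 0, 0, 0, 0, 0, 0, 0, 0, 0, 0, 0]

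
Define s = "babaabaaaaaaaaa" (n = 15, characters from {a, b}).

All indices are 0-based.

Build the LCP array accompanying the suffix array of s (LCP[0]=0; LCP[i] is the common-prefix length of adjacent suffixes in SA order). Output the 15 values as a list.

[0, 1, 2, 3, 4, 5, 6, 7, 8, 2, 1, 4, 0, 3, 2]

rank→(start, suffix):
  0 → (14, 'a')
  1 → (13, 'aa')
  2 → (12, 'aaa')
  3 → (11, 'aaaa')
  4 → (10, 'aaaaa')
  5 → (9, 'aaaaaa')
  6 → (8, 'aaaaaaa')
  7 → (7, 'aaaaaaaa')
  8 → (6, 'aaaaaaaaa')
  9 → (3, 'aabaaaaaaaaa')
  10 → (4, 'abaaaaaaaaa')
  11 → (1, 'abaabaaaaaaaaa')
  12 → (5, 'baaaaaaaaa')
  13 → (2, 'baabaaaaaaaaa')
  14 → (0, 'babaabaaaaaaaaa')

SA = [14, 13, 12, 11, 10, 9, 8, 7, 6, 3, 4, 1, 5, 2, 0]
i: (SA[i-1],SA[i]) lcp shared
  1: (14,13) 1 'a'
  2: (13,12) 2 'aa'
  3: (12,11) 3 'aaa'
  4: (11,10) 4 'aaaa'
  5: (10,9) 5 'aaaaa'
  6: (9,8) 6 'aaaaaa'
  7: (8,7) 7 'aaaaaaa'
  8: (7,6) 8 'aaaaaaaa'
  9: (6,3) 2 'aa'
  10: (3,4) 1 'a'
  11: (4,1) 4 'abaa'
  12: (1,5) 0 ''
  13: (5,2) 3 'baa'
  14: (2,0) 2 'ba'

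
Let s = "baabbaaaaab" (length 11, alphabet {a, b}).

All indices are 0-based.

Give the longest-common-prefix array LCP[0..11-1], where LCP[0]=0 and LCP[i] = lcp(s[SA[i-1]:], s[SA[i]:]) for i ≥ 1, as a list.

[0, 4, 3, 2, 3, 1, 2, 0, 1, 3, 1]

rank | idx | suffix
   0 |   5 | aaaaab
   1 |   6 | aaaab
   2 |   7 | aaab
   3 |   8 | aab
   4 |   1 | aabbaaaaab
   5 |   9 | ab
   6 |   2 | abbaaaaab
   7 |  10 | b
   8 |   4 | baaaaab
   9 |   0 | baabbaaaaab
  10 |   3 | bbaaaaab

SA = [5, 6, 7, 8, 1, 9, 2, 10, 4, 0, 3]
i: (SA[i-1],SA[i]) lcp shared
  1: (5,6) 4 'aaaa'
  2: (6,7) 3 'aaa'
  3: (7,8) 2 'aa'
  4: (8,1) 3 'aab'
  5: (1,9) 1 'a'
  6: (9,2) 2 'ab'
  7: (2,10) 0 ''
  8: (10,4) 1 'b'
  9: (4,0) 3 'baa'
  10: (0,3) 1 'b'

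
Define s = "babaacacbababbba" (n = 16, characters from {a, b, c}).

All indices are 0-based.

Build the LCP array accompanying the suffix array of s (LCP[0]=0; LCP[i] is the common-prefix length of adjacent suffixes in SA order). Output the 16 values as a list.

[0, 1, 1, 3, 2, 1, 2, 0, 2, 2, 4, 3, 1, 2, 0, 1]

rank | idx | suffix
   0 |  15 | a
   1 |   3 | aacacbababbba
   2 |   1 | abaacacbababbba
   3 |   9 | ababbba
   4 |  11 | abbba
   5 |   4 | acacbababbba
   6 |   6 | acbababbba
   7 |  14 | ba
   8 |   2 | baacacbababbba
   9 |   0 | babaacacbababbba
  10 |   8 | bababbba
  11 |  10 | babbba
  12 |  13 | bba
  13 |  12 | bbba
  14 |   5 | cacbababbba
  15 |   7 | cbababbba

SA = [15, 3, 1, 9, 11, 4, 6, 14, 2, 0, 8, 10, 13, 12, 5, 7]
rank  pair      lcp
   1  s[15:],s[3:]  1  'a'
   2  s[3:],s[1:]  1  'a'
   3  s[1:],s[9:]  3  'aba'
   4  s[9:],s[11:]  2  'ab'
   5  s[11:],s[4:]  1  'a'
   6  s[4:],s[6:]  2  'ac'
   7  s[6:],s[14:]  0  ''
   8  s[14:],s[2:]  2  'ba'
   9  s[2:],s[0:]  2  'ba'
  10  s[0:],s[8:]  4  'baba'
  11  s[8:],s[10:]  3  'bab'
  12  s[10:],s[13:]  1  'b'
  13  s[13:],s[12:]  2  'bb'
  14  s[12:],s[5:]  0  ''
  15  s[5:],s[7:]  1  'c'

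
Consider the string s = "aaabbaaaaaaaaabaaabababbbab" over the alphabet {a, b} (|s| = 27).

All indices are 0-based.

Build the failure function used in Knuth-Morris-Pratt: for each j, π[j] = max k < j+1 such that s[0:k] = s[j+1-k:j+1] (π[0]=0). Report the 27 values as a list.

π[0] = 0
j=1 s[j]='a': π[1]=1 (border 'a')
j=2 s[j]='a': π[2]=2 (border 'aa')
j=3 s[j]='b': k: 2→1→0; π[3]=0 (border '')
j=4 s[j]='b': π[4]=0 (border '')
j=5 s[j]='a': π[5]=1 (border 'a')
j=6 s[j]='a': π[6]=2 (border 'aa')
j=7 s[j]='a': π[7]=3 (border 'aaa')
j=8 s[j]='a': k: 3→2; π[8]=3 (border 'aaa')
j=9 s[j]='a': k: 3→2; π[9]=3 (border 'aaa')
j=10 s[j]='a': k: 3→2; π[10]=3 (border 'aaa')
j=11 s[j]='a': k: 3→2; π[11]=3 (border 'aaa')
j=12 s[j]='a': k: 3→2; π[12]=3 (border 'aaa')
j=13 s[j]='a': k: 3→2; π[13]=3 (border 'aaa')
j=14 s[j]='b': π[14]=4 (border 'aaab')
j=15 s[j]='a': k: 4→0; π[15]=1 (border 'a')
j=16 s[j]='a': π[16]=2 (border 'aa')
j=17 s[j]='a': π[17]=3 (border 'aaa')
j=18 s[j]='b': π[18]=4 (border 'aaab')
j=19 s[j]='a': k: 4→0; π[19]=1 (border 'a')
j=20 s[j]='b': k: 1→0; π[20]=0 (border '')
j=21 s[j]='a': π[21]=1 (border 'a')
j=22 s[j]='b': k: 1→0; π[22]=0 (border '')
j=23 s[j]='b': π[23]=0 (border '')
j=24 s[j]='b': π[24]=0 (border '')
j=25 s[j]='a': π[25]=1 (border 'a')
j=26 s[j]='b': k: 1→0; π[26]=0 (border '')

[0, 1, 2, 0, 0, 1, 2, 3, 3, 3, 3, 3, 3, 3, 4, 1, 2, 3, 4, 1, 0, 1, 0, 0, 0, 1, 0]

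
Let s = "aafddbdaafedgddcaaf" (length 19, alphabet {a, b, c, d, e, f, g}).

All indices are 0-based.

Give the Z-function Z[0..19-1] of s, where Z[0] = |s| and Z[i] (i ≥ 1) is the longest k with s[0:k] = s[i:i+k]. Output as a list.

Z[0]=19
i=1: outside box; Z[1]=1 extend→box=[1,2)
i=2: outside box; Z[2]=0
i=3: outside box; Z[3]=0
i=4: outside box; Z[4]=0
i=5: outside box; Z[5]=0
i=6: outside box; Z[6]=0
i=7: outside box; Z[7]=3 extend→box=[7,10)
i=8: min(r-i=2, Z[1]=1)=1; Z[8]=1
i=9: min(r-i=1, Z[2]=0)=0; Z[9]=0
i=10: outside box; Z[10]=0
i=11: outside box; Z[11]=0
i=12: outside box; Z[12]=0
i=13: outside box; Z[13]=0
i=14: outside box; Z[14]=0
i=15: outside box; Z[15]=0
i=16: outside box; Z[16]=3 extend→box=[16,19)
i=17: min(r-i=2, Z[1]=1)=1; Z[17]=1
i=18: min(r-i=1, Z[2]=0)=0; Z[18]=0

[19, 1, 0, 0, 0, 0, 0, 3, 1, 0, 0, 0, 0, 0, 0, 0, 3, 1, 0]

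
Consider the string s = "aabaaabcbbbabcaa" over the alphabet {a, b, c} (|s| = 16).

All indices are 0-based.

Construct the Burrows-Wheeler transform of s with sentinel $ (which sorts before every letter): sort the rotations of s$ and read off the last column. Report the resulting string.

rank  rotation           last
    0  $aabaaabcbbbabcaa  a
    1  a$aabaaabcbbbabca  a
    2  aa$aabaaabcbbbabc  c
    3  aaabcbbbabcaa$aab  b
    4  aabaaabcbbbabcaa$  $
    5  aabcbbbabcaa$aaba  a
    6  abaaabcbbbabcaa$a  a
    7  abcaa$aabaaabcbbb  b
    8  abcbbbabcaa$aabaa  a
    9  baaabcbbbabcaa$aa  a
   10  babcaa$aabaaabcbb  b
   11  bbabcaa$aabaaabcb  b
   12  bbbabcaa$aabaaabc  c
   13  bcaa$aabaaabcbbba  a
   14  bcbbbabcaa$aabaaa  a
   15  caa$aabaaabcbbbab  b
   16  cbbbabcaa$aabaaab  b

aacb$aabaabbcaabb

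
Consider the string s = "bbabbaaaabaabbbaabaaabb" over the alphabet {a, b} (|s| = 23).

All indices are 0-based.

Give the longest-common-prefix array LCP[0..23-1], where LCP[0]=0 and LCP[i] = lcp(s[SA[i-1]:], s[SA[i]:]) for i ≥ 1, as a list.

[0, 3, 4, 2, 5, 3, 4, 1, 4, 2, 3, 3, 0, 1, 4, 3, 4, 2, 1, 2, 4, 3, 2]

sorted suffixes:
  #0 SA[0]=5  'aaaabaabbbaabaaabb'
  #1 SA[1]=6  'aaabaabbbaabaaabb'
  #2 SA[2]=18  'aaabb'
  #3 SA[3]=15  'aabaaabb'
  #4 SA[4]=7  'aabaabbbaabaaabb'
  #5 SA[5]=19  'aabb'
  #6 SA[6]=10  'aabbbaabaaabb'
  #7 SA[7]=16  'abaaabb'
  #8 SA[8]=8  'abaabbbaabaaabb'
  #9 SA[9]=20  'abb'
  #10 SA[10]=2  'abbaaaabaabbbaabaaabb'
  #11 SA[11]=11  'abbbaabaaabb'
  #12 SA[12]=22  'b'
  #13 SA[13]=4  'baaaabaabbbaabaaabb'
  #14 SA[14]=17  'baaabb'
  #15 SA[15]=14  'baabaaabb'
  #16 SA[16]=9  'baabbbaabaaabb'
  #17 SA[17]=1  'babbaaaabaabbbaabaaabb'
  #18 SA[18]=21  'bb'
  #19 SA[19]=3  'bbaaaabaabbbaabaaabb'
  #20 SA[20]=13  'bbaabaaabb'
  #21 SA[21]=0  'bbabbaaaabaabbbaabaaabb'
  #22 SA[22]=12  'bbbaabaaabb'

SA = [5, 6, 18, 15, 7, 19, 10, 16, 8, 20, 2, 11, 22, 4, 17, 14, 9, 1, 21, 3, 13, 0, 12]
[i] adj suffixes → lcp
  [1] 5/6 → 3 ('aaa')
  [2] 6/18 → 4 ('aaab')
  [3] 18/15 → 2 ('aa')
  [4] 15/7 → 5 ('aabaa')
  [5] 7/19 → 3 ('aab')
  [6] 19/10 → 4 ('aabb')
  [7] 10/16 → 1 ('a')
  [8] 16/8 → 4 ('abaa')
  [9] 8/20 → 2 ('ab')
  [10] 20/2 → 3 ('abb')
  [11] 2/11 → 3 ('abb')
  [12] 11/22 → 0 ('')
  [13] 22/4 → 1 ('b')
  [14] 4/17 → 4 ('baaa')
  [15] 17/14 → 3 ('baa')
  [16] 14/9 → 4 ('baab')
  [17] 9/1 → 2 ('ba')
  [18] 1/21 → 1 ('b')
  [19] 21/3 → 2 ('bb')
  [20] 3/13 → 4 ('bbaa')
  [21] 13/0 → 3 ('bba')
  [22] 0/12 → 2 ('bb')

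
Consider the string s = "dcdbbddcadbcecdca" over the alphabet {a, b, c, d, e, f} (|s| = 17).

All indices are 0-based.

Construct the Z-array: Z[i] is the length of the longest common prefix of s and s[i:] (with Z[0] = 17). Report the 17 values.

[17, 0, 1, 0, 0, 1, 2, 0, 0, 1, 0, 0, 0, 0, 2, 0, 0]

Z[0]=17
i=1: fresh scan; Z[1]=0
i=2: fresh scan; Z[2]=1 scan→box=[2,3)
i=3: fresh scan; Z[3]=0
i=4: fresh scan; Z[4]=0
i=5: fresh scan; Z[5]=1 scan→box=[5,6)
i=6: fresh scan; Z[6]=2 scan→box=[6,8)
i=7: min(r-i=1, Z[1]=0)=0; Z[7]=0
i=8: fresh scan; Z[8]=0
i=9: fresh scan; Z[9]=1 scan→box=[9,10)
i=10: fresh scan; Z[10]=0
i=11: fresh scan; Z[11]=0
i=12: fresh scan; Z[12]=0
i=13: fresh scan; Z[13]=0
i=14: fresh scan; Z[14]=2 scan→box=[14,16)
i=15: min(r-i=1, Z[1]=0)=0; Z[15]=0
i=16: fresh scan; Z[16]=0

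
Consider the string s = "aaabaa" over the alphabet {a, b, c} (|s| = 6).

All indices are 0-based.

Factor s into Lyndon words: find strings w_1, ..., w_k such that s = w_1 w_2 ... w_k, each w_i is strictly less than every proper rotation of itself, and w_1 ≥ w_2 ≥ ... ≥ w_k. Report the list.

["aaab", "a", "a"]

emit factor 1: 'aaab' (i=0, period=4)
emit factor 2: 'a' (i=4, period=1)
emit factor 3: 'a' (i=5, period=1)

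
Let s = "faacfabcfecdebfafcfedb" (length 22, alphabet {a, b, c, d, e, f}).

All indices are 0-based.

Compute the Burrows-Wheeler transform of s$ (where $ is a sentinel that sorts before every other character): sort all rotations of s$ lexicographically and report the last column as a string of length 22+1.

rank  rotation                 last
    0  $faacfabcfecdebfafcfedb  b
    1  aacfabcfecdebfafcfedb$f  f
    2  abcfecdebfafcfedb$faacf  f
    3  acfabcfecdebfafcfedb$fa  a
    4  afcfedb$faacfabcfecdebf  f
    5  b$faacfabcfecdebfafcfed  d
    6  bcfecdebfafcfedb$faacfa  a
    7  bfafcfedb$faacfabcfecde  e
    8  cdebfafcfedb$faacfabcfe  e
    9  cfabcfecdebfafcfedb$faa  a
   10  cfecdebfafcfedb$faacfab  b
   11  cfedb$faacfabcfecdebfaf  f
   12  db$faacfabcfecdebfafcfe  e
   13  debfafcfedb$faacfabcfec  c
   14  ebfafcfedb$faacfabcfecd  d
   15  ecdebfafcfedb$faacfabcf  f
   16  edb$faacfabcfecdebfafcf  f
   17  faacfabcfecdebfafcfedb$  $
   18  fabcfecdebfafcfedb$faac  c
   19  fafcfedb$faacfabcfecdeb  b
   20  fcfedb$faacfabcfecdebfa  a
   21  fecdebfafcfedb$faacfabc  c
   22  fedb$faacfabcfecdebfafc  c

bffafdaeeabfecdff$cbacc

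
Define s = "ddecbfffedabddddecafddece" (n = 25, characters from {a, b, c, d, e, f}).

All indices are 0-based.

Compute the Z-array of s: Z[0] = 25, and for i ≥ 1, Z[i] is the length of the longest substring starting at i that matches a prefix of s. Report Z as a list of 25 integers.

Z[0]=25
i=1: fresh scan; Z[1]=1 extend→box=[1,2)
i=2: fresh scan; Z[2]=0
i=3: fresh scan; Z[3]=0
i=4: fresh scan; Z[4]=0
i=5: fresh scan; Z[5]=0
i=6: fresh scan; Z[6]=0
i=7: fresh scan; Z[7]=0
i=8: fresh scan; Z[8]=0
i=9: fresh scan; Z[9]=1 extend→box=[9,10)
i=10: fresh scan; Z[10]=0
i=11: fresh scan; Z[11]=0
i=12: fresh scan; Z[12]=2 extend→box=[12,14)
i=13: min(r-i=1, Z[1]=1)=1; Z[13]=2 extend→box=[13,15)
i=14: min(r-i=1, Z[1]=1)=1; Z[14]=4 extend→box=[14,18)
i=15: min(r-i=3, Z[1]=1)=1; Z[15]=1
i=16: min(r-i=2, Z[2]=0)=0; Z[16]=0
i=17: min(r-i=1, Z[3]=0)=0; Z[17]=0
i=18: fresh scan; Z[18]=0
i=19: fresh scan; Z[19]=0
i=20: fresh scan; Z[20]=4 extend→box=[20,24)
i=21: min(r-i=3, Z[1]=1)=1; Z[21]=1
i=22: min(r-i=2, Z[2]=0)=0; Z[22]=0
i=23: min(r-i=1, Z[3]=0)=0; Z[23]=0
i=24: fresh scan; Z[24]=0

[25, 1, 0, 0, 0, 0, 0, 0, 0, 1, 0, 0, 2, 2, 4, 1, 0, 0, 0, 0, 4, 1, 0, 0, 0]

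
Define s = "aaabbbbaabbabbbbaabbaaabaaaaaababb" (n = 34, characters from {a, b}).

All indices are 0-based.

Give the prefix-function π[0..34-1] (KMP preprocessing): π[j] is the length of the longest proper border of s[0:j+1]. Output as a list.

π[0] = 0
j=1 s[j]='a': π[1]=1 (border 'a')
j=2 s[j]='a': π[2]=2 (border 'aa')
j=3 s[j]='b': k: 2→1→0; π[3]=0 (border '')
j=4 s[j]='b': π[4]=0 (border '')
j=5 s[j]='b': π[5]=0 (border '')
j=6 s[j]='b': π[6]=0 (border '')
j=7 s[j]='a': π[7]=1 (border 'a')
j=8 s[j]='a': π[8]=2 (border 'aa')
j=9 s[j]='b': k: 2→1→0; π[9]=0 (border '')
j=10 s[j]='b': π[10]=0 (border '')
j=11 s[j]='a': π[11]=1 (border 'a')
j=12 s[j]='b': k: 1→0; π[12]=0 (border '')
j=13 s[j]='b': π[13]=0 (border '')
j=14 s[j]='b': π[14]=0 (border '')
j=15 s[j]='b': π[15]=0 (border '')
j=16 s[j]='a': π[16]=1 (border 'a')
j=17 s[j]='a': π[17]=2 (border 'aa')
j=18 s[j]='b': k: 2→1→0; π[18]=0 (border '')
j=19 s[j]='b': π[19]=0 (border '')
j=20 s[j]='a': π[20]=1 (border 'a')
j=21 s[j]='a': π[21]=2 (border 'aa')
j=22 s[j]='a': π[22]=3 (border 'aaa')
j=23 s[j]='b': π[23]=4 (border 'aaab')
j=24 s[j]='a': k: 4→0; π[24]=1 (border 'a')
j=25 s[j]='a': π[25]=2 (border 'aa')
j=26 s[j]='a': π[26]=3 (border 'aaa')
j=27 s[j]='a': k: 3→2; π[27]=3 (border 'aaa')
j=28 s[j]='a': k: 3→2; π[28]=3 (border 'aaa')
j=29 s[j]='a': k: 3→2; π[29]=3 (border 'aaa')
j=30 s[j]='b': π[30]=4 (border 'aaab')
j=31 s[j]='a': k: 4→0; π[31]=1 (border 'a')
j=32 s[j]='b': k: 1→0; π[32]=0 (border '')
j=33 s[j]='b': π[33]=0 (border '')

[0, 1, 2, 0, 0, 0, 0, 1, 2, 0, 0, 1, 0, 0, 0, 0, 1, 2, 0, 0, 1, 2, 3, 4, 1, 2, 3, 3, 3, 3, 4, 1, 0, 0]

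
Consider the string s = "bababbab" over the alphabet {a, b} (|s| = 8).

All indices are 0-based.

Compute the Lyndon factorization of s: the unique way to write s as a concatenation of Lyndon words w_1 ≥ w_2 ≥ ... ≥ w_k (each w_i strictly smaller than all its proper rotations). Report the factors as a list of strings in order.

["b", "ababb", "ab"]

emit factor 1: 'b' (i=0, period=1)
emit factor 2: 'ababb' (i=1, period=5)
emit factor 3: 'ab' (i=6, period=2)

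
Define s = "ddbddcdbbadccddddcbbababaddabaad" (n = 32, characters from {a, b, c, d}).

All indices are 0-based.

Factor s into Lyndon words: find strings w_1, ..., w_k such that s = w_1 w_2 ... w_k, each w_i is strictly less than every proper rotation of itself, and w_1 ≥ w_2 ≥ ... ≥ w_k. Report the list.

emit factor 1: 'd' (i=0, period=1)
emit factor 2: 'd' (i=1, period=1)
emit factor 3: 'bddcd' (i=2, period=5)
emit factor 4: 'b' (i=7, period=1)
emit factor 5: 'b' (i=8, period=1)
emit factor 6: 'adccddddcbb' (i=9, period=11)
emit factor 7: 'ababadd' (i=20, period=7)
emit factor 8: 'ab' (i=27, period=2)
emit factor 9: 'aad' (i=29, period=3)

["d", "d", "bddcd", "b", "b", "adccddddcbb", "ababadd", "ab", "aad"]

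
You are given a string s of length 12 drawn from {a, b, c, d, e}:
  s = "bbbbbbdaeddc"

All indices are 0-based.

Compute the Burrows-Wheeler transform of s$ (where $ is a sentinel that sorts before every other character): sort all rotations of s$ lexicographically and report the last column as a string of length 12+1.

cd$bbbbbdbdea

rank  rotation       last
    0  $bbbbbbdaeddc  c
    1  aeddc$bbbbbbd  d
    2  bbbbbbdaeddc$  $
    3  bbbbbdaeddc$b  b
    4  bbbbdaeddc$bb  b
    5  bbbdaeddc$bbb  b
    6  bbdaeddc$bbbb  b
    7  bdaeddc$bbbbb  b
    8  c$bbbbbbdaedd  d
    9  daeddc$bbbbbb  b
   10  dc$bbbbbbdaed  d
   11  ddc$bbbbbbdae  e
   12  eddc$bbbbbbda  a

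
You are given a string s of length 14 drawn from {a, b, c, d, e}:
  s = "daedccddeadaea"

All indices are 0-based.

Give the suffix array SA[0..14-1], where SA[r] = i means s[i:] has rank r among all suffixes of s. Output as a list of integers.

rank | idx | suffix
   0 |  13 | a
   1 |   9 | adaea
   2 |  11 | aea
   3 |   1 | aedccddeadaea
   4 |   4 | ccddeadaea
   5 |   5 | cddeadaea
   6 |  10 | daea
   7 |   0 | daedccddeadaea
   8 |   3 | dccddeadaea
   9 |   6 | ddeadaea
  10 |   7 | deadaea
  11 |  12 | ea
  12 |   8 | eadaea
  13 |   2 | edccddeadaea

[13, 9, 11, 1, 4, 5, 10, 0, 3, 6, 7, 12, 8, 2]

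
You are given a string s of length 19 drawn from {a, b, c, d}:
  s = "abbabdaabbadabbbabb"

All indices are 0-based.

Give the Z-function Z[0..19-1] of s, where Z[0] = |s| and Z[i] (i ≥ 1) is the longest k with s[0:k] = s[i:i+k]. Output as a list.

Z[0]=19
i=1: i≥r, start 0; Z[1]=0
i=2: i≥r, start 0; Z[2]=0
i=3: i≥r, start 0; Z[3]=2 extend→box=[3,5)
i=4: min(r-i=1, Z[1]=0)=0; Z[4]=0
i=5: i≥r, start 0; Z[5]=0
i=6: i≥r, start 0; Z[6]=1 extend→box=[6,7)
i=7: i≥r, start 0; Z[7]=4 extend→box=[7,11)
i=8: min(r-i=3, Z[1]=0)=0; Z[8]=0
i=9: min(r-i=2, Z[2]=0)=0; Z[9]=0
i=10: min(r-i=1, Z[3]=2)=1; Z[10]=1
i=11: i≥r, start 0; Z[11]=0
i=12: i≥r, start 0; Z[12]=3 extend→box=[12,15)
i=13: min(r-i=2, Z[1]=0)=0; Z[13]=0
i=14: min(r-i=1, Z[2]=0)=0; Z[14]=0
i=15: i≥r, start 0; Z[15]=0
i=16: i≥r, start 0; Z[16]=3 extend→box=[16,19)
i=17: min(r-i=2, Z[1]=0)=0; Z[17]=0
i=18: min(r-i=1, Z[2]=0)=0; Z[18]=0

[19, 0, 0, 2, 0, 0, 1, 4, 0, 0, 1, 0, 3, 0, 0, 0, 3, 0, 0]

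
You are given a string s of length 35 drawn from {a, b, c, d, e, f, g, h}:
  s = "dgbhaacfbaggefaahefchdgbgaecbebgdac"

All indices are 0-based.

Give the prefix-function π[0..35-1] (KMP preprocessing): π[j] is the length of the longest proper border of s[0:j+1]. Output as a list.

[0, 0, 0, 0, 0, 0, 0, 0, 0, 0, 0, 0, 0, 0, 0, 0, 0, 0, 0, 0, 0, 1, 2, 3, 0, 0, 0, 0, 0, 0, 0, 0, 1, 0, 0]

π[0] = 0
j=1 s[j]='g': π[1]=0 (border '')
j=2 s[j]='b': π[2]=0 (border '')
j=3 s[j]='h': π[3]=0 (border '')
j=4 s[j]='a': π[4]=0 (border '')
j=5 s[j]='a': π[5]=0 (border '')
j=6 s[j]='c': π[6]=0 (border '')
j=7 s[j]='f': π[7]=0 (border '')
j=8 s[j]='b': π[8]=0 (border '')
j=9 s[j]='a': π[9]=0 (border '')
j=10 s[j]='g': π[10]=0 (border '')
j=11 s[j]='g': π[11]=0 (border '')
j=12 s[j]='e': π[12]=0 (border '')
j=13 s[j]='f': π[13]=0 (border '')
j=14 s[j]='a': π[14]=0 (border '')
j=15 s[j]='a': π[15]=0 (border '')
j=16 s[j]='h': π[16]=0 (border '')
j=17 s[j]='e': π[17]=0 (border '')
j=18 s[j]='f': π[18]=0 (border '')
j=19 s[j]='c': π[19]=0 (border '')
j=20 s[j]='h': π[20]=0 (border '')
j=21 s[j]='d': π[21]=1 (border 'd')
j=22 s[j]='g': π[22]=2 (border 'dg')
j=23 s[j]='b': π[23]=3 (border 'dgb')
j=24 s[j]='g': k: 3→0; π[24]=0 (border '')
j=25 s[j]='a': π[25]=0 (border '')
j=26 s[j]='e': π[26]=0 (border '')
j=27 s[j]='c': π[27]=0 (border '')
j=28 s[j]='b': π[28]=0 (border '')
j=29 s[j]='e': π[29]=0 (border '')
j=30 s[j]='b': π[30]=0 (border '')
j=31 s[j]='g': π[31]=0 (border '')
j=32 s[j]='d': π[32]=1 (border 'd')
j=33 s[j]='a': k: 1→0; π[33]=0 (border '')
j=34 s[j]='c': π[34]=0 (border '')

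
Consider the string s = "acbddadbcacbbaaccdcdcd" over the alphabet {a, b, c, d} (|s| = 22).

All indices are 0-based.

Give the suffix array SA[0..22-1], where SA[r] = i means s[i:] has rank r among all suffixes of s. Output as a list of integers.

[13, 9, 0, 14, 5, 12, 11, 7, 2, 8, 10, 1, 15, 20, 18, 16, 21, 4, 6, 19, 17, 3]

rank→(start, suffix):
  0 → (13, 'aaccdcdcd')
  1 → (9, 'acbbaaccdcdcd')
  2 → (0, 'acbddadbcacbbaaccdcdcd')
  3 → (14, 'accdcdcd')
  4 → (5, 'adbcacbbaaccdcdcd')
  5 → (12, 'baaccdcdcd')
  6 → (11, 'bbaaccdcdcd')
  7 → (7, 'bcacbbaaccdcdcd')
  8 → (2, 'bddadbcacbbaaccdcdcd')
  9 → (8, 'cacbbaaccdcdcd')
  10 → (10, 'cbbaaccdcdcd')
  11 → (1, 'cbddadbcacbbaaccdcdcd')
  12 → (15, 'ccdcdcd')
  13 → (20, 'cd')
  14 → (18, 'cdcd')
  15 → (16, 'cdcdcd')
  16 → (21, 'd')
  17 → (4, 'dadbcacbbaaccdcdcd')
  18 → (6, 'dbcacbbaaccdcdcd')
  19 → (19, 'dcd')
  20 → (17, 'dcdcd')
  21 → (3, 'ddadbcacbbaaccdcdcd')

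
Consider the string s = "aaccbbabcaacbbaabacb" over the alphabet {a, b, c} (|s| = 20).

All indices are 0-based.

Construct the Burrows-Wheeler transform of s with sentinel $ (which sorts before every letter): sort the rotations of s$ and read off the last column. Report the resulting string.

bbc$abbaacbbaccabaaca

rank  rotation               last
    0  $aaccbbabcaacbbaabacb  b
    1  aabacb$aaccbbabcaacbb  b
    2  aacbbaabacb$aaccbbabc  c
    3  aaccbbabcaacbbaabacb$  $
    4  abacb$aaccbbabcaacbba  a
    5  abcaacbbaabacb$aaccbb  b
    6  acb$aaccbbabcaacbbaab  b
    7  acbbaabacb$aaccbbabca  a
    8  accbbabcaacbbaabacb$a  a
    9  b$aaccbbabcaacbbaabac  c
   10  baabacb$aaccbbabcaacb  b
   11  babcaacbbaabacb$aaccb  b
   12  bacb$aaccbbabcaacbbaa  a
   13  bbaabacb$aaccbbabcaac  c
   14  bbabcaacbbaabacb$aacc  c
   15  bcaacbbaabacb$aaccbba  a
   16  caacbbaabacb$aaccbbab  b
   17  cb$aaccbbabcaacbbaaba  a
   18  cbbaabacb$aaccbbabcaa  a
   19  cbbabcaacbbaabacb$aac  c
   20  ccbbabcaacbbaabacb$aa  a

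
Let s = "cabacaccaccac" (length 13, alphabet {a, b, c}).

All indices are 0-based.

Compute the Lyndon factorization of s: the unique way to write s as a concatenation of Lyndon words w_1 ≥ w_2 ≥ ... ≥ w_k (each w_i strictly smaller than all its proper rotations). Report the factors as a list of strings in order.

emit factor 1: 'c' (i=0, period=1)
emit factor 2: 'abacaccaccac' (i=1, period=12)

["c", "abacaccaccac"]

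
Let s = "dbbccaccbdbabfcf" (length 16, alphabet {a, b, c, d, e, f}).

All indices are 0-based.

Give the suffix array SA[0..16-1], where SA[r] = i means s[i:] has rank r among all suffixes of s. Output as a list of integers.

sorted suffixes:
  #0 SA[0]=11  'abfcf'
  #1 SA[1]=5  'accbdbabfcf'
  #2 SA[2]=10  'babfcf'
  #3 SA[3]=1  'bbccaccbdbabfcf'
  #4 SA[4]=2  'bccaccbdbabfcf'
  #5 SA[5]=8  'bdbabfcf'
  #6 SA[6]=12  'bfcf'
  #7 SA[7]=4  'caccbdbabfcf'
  #8 SA[8]=7  'cbdbabfcf'
  #9 SA[9]=3  'ccaccbdbabfcf'
  #10 SA[10]=6  'ccbdbabfcf'
  #11 SA[11]=14  'cf'
  #12 SA[12]=9  'dbabfcf'
  #13 SA[13]=0  'dbbccaccbdbabfcf'
  #14 SA[14]=15  'f'
  #15 SA[15]=13  'fcf'

[11, 5, 10, 1, 2, 8, 12, 4, 7, 3, 6, 14, 9, 0, 15, 13]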